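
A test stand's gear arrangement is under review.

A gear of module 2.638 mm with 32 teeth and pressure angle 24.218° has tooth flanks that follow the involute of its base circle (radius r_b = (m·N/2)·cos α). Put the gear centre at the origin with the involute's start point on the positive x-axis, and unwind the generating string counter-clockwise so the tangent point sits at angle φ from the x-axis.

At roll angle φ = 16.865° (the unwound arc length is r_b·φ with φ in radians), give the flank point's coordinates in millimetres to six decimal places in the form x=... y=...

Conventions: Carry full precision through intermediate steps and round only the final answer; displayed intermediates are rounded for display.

x=40.124947 y=0.324405

recognized (one wheel, involute flank): single-mesh tooth geometry, m = 2.638, N = 32
pitch radius r_p = m·N/2 = 2.638·32/2 = 42.208000
base radius r_b = r_p·cos α = 42.208000·cos 24.218° = 38.493328
roll angle φ = 16.865° = 0.29434978 rad
x = r_b·(cos φ + φ·sin φ) = 40.124947
y = r_b·(sin φ − φ·cos φ) = 0.324405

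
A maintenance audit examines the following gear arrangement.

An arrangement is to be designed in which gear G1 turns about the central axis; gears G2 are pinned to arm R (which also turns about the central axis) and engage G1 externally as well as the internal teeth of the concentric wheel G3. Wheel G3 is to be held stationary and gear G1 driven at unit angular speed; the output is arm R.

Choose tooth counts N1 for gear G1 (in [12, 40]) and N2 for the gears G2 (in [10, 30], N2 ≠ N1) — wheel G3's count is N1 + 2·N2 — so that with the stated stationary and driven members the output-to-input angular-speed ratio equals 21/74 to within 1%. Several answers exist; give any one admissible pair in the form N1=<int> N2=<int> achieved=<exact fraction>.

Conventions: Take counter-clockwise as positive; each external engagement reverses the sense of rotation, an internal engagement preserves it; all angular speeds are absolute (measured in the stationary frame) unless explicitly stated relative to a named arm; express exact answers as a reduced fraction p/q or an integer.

N1=21 N2=16 achieved=21/74

class = planetary set [ratio 21/74 wanted; Willis about the carrier]
Willis with ω_ring = 0: ω_arm/ω_sun = N1/(N1+N3); set equal to 21/74  ⇒  N3/N1 = 1/(21/74) − 1 = 53/21
N3 = N1 + 2·N2  ⇒  N2/N1 = (N3/N1 − 1)/2 = (53/21 − 1)/2 = 16/21
smallest multiple with N1 ≥ 12 and N2 ≥ 10: k = 1  ⇒  N1 = 1·21 = 21, N2 = 1·16 = 16 (N1 ≤ 40, N2 ≤ 30, N2 ≠ N1 ✓), N3 = 21 + 2·16 = 53
check: N1/(N1+N3) with N1 = 21, N3 = 53 gives 21/74; |achieved − target| = 0 ≤ 21/7400 ✓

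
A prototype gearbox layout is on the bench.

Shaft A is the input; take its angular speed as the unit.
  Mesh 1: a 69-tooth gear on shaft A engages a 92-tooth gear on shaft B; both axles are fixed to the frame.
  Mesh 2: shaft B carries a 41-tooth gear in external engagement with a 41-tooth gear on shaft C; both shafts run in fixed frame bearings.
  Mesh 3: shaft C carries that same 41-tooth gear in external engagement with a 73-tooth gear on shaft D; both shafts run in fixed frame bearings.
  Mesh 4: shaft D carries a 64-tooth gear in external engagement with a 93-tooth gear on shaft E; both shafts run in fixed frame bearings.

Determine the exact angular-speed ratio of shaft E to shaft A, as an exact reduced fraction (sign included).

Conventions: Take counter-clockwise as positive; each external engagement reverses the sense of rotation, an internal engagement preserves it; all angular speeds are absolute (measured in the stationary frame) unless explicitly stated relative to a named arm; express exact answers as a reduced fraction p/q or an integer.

656/2263

class = fixed-axis compound train [4 meshes; 4 ratios multiply, 4 sense flips]
mesh 1 [69T→92T]: running ratio 3/4, sense −
mesh 2 [41T→41T]: running ratio 3/4, sense +
mesh 3 [41T→73T]: running ratio 123/292, sense −
mesh 4 [64T→93T]: running ratio 656/2263, sense +
ω_out/ω_in = 656/2263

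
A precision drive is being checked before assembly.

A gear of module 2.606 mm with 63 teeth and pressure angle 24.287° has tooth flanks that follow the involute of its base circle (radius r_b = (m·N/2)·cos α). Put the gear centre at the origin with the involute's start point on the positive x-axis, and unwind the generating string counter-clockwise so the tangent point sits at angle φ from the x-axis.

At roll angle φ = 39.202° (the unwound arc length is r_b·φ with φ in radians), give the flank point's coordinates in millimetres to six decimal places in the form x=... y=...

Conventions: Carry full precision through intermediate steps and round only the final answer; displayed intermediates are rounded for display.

topology: single-mesh involute geometry — m = 2.606, N = 63
pitch radius r_p = m·N/2 = 2.606·63/2 = 82.089000
base radius r_b = r_p·cos α = 82.089000·cos 24.287° = 74.823846
roll angle φ = 39.202° = 0.68420397 rad
x = r_b·(cos φ + φ·sin φ) = 90.340658
y = r_b·(sin φ − φ·cos φ) = 7.620910

x=90.340658 y=7.620910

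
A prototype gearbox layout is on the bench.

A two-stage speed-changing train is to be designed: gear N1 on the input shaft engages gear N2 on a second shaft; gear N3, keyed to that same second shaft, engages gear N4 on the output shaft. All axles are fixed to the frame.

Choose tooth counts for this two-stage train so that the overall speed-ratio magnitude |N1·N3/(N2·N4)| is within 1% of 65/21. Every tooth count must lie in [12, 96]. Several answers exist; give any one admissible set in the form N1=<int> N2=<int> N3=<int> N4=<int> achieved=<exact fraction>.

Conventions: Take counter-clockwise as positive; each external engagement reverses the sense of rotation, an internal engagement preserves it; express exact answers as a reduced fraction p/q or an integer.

topology: fixed-axis compound train — 2 stages, target 65/21
target = 65/21 in lowest terms: an exact hit needs N1·N3 = k·65 and N2·N4 = k·21 for one integer k, every count in [12, 96]; additionally prefer no 1:1 stage (N1 ≠ N2, N3 ≠ N4)
k = 1…7: no 1:1-free in-range split of k·65 and k·21 into factor pairs; take k = 8
k = 8: N1·N3 = 520 = 13·40, N2·N4 = 168 = 12·14
achieved = 13·40/(12·14) = 65/21; |achieved − target| = 0 ≤ 13/420 ✓

N1=13 N2=12 N3=40 N4=14 achieved=65/21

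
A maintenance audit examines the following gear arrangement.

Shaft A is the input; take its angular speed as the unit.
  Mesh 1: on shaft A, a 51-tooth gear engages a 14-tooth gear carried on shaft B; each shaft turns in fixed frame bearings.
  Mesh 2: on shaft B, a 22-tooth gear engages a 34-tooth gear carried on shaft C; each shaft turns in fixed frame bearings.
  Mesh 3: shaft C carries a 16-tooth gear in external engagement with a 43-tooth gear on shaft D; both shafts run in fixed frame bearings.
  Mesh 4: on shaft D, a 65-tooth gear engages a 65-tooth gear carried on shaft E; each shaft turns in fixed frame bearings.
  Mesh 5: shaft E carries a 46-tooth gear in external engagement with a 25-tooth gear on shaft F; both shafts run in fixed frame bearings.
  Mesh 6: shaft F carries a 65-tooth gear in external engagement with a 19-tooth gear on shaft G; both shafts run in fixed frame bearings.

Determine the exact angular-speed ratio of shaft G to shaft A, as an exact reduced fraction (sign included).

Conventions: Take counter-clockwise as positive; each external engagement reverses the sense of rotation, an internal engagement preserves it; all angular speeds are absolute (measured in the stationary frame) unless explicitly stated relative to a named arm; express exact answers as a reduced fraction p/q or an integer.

class = fixed-axis compound train [6 meshes; 6 ratios multiply, 6 sense flips]
mesh 1 [51T→14T]: running ratio 51/14, sense −
mesh 2 [22T→34T]: running ratio 33/14, sense +
mesh 3 [16T→43T]: running ratio 264/301, sense −
mesh 4 [65T→65T]: running ratio 264/301, sense +
mesh 5 [46T→25T]: running ratio 12144/7525, sense −
mesh 6 [65T→19T]: running ratio 157872/28595, sense +
ω_out/ω_in = 157872/28595

157872/28595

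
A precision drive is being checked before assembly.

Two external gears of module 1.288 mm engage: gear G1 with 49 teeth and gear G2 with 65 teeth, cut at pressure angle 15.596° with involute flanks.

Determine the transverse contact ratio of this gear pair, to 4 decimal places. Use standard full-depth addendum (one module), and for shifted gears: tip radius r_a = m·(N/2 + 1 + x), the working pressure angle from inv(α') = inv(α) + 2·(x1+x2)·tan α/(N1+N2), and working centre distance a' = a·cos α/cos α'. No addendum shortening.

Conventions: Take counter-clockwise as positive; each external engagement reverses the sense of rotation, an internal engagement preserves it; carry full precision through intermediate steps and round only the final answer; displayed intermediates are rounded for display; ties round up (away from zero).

2.0721

class = single-mesh tooth geometry [involute pair 49T × 65T, m = 1.288]
base radii: r_b1 = 30.394150, r_b2 = 40.318771
tip radii: r_a1 = 32.844000, r_a2 = 43.148000
no profile shift: α' = α, a' = a
action lengths: √(r_a1²−r_b1²) = 12.446845, √(r_a2²−r_b2²) = 15.367063
base pitch p_b = π·m·cos α = 3.897389
CR = (12.446845 + 15.367063 − 73.416000·sin 15.59600°)/3.897389 = 2.072112
contact ratio ≈ 2.0721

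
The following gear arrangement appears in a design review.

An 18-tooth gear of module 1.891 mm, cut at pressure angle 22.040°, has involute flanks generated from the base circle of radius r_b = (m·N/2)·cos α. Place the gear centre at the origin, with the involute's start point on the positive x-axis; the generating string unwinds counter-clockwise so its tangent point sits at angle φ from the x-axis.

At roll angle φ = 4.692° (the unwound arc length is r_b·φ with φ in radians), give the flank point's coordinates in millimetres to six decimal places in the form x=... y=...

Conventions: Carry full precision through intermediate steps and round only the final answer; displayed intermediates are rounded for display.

x=15.828094 y=0.002886

topology: single-mesh involute geometry — m = 1.891, N = 18
pitch radius r_p = m·N/2 = 1.891·18/2 = 17.019000
base radius r_b = r_p·cos α = 17.019000·cos 22.040° = 15.775287
roll angle φ = 4.692° = 0.08189085 rad
x = r_b·(cos φ + φ·sin φ) = 15.828094
y = r_b·(sin φ − φ·cos φ) = 0.002886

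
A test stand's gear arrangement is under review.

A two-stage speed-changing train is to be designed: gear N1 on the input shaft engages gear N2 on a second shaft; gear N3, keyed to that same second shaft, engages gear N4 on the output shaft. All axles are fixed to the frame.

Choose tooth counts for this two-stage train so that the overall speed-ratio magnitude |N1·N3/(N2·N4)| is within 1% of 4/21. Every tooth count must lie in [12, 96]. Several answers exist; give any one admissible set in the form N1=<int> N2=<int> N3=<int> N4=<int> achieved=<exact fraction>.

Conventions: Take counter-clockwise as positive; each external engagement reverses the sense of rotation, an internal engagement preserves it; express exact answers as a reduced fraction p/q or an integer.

N1=12 N2=14 N3=12 N4=54 achieved=4/21

2-stage fixed-axis compound train for ratio 4/21
target = 4/21 in lowest terms: an exact hit needs N1·N3 = k·4 and N2·N4 = k·21 for one integer k, every count in [12, 96]; additionally prefer no 1:1 stage (N1 ≠ N2, N3 ≠ N4)
k = 1…35: no 1:1-free in-range split of k·4 and k·21 into factor pairs; take k = 36
k = 36: N1·N3 = 144 = 12·12, N2·N4 = 756 = 14·54
achieved = 12·12/(14·54) = 4/21; |achieved − target| = 0 ≤ 1/525 ✓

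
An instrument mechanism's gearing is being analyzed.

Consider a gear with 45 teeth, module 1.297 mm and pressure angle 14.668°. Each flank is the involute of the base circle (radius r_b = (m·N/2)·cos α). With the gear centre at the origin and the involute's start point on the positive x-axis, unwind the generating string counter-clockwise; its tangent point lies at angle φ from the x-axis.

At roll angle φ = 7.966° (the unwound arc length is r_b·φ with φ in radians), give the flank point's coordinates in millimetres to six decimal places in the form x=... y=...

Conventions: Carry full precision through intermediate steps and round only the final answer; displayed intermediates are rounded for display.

topology: single-mesh involute geometry — m = 1.297, N = 45
pitch radius r_p = m·N/2 = 1.297·45/2 = 29.182500
base radius r_b = r_p·cos α = 29.182500·cos 14.668° = 28.231423
roll angle φ = 7.966° = 0.13903293 rad
x = r_b·(cos φ + φ·sin φ) = 28.502964
y = r_b·(sin φ − φ·cos φ) = 0.025242

x=28.502964 y=0.025242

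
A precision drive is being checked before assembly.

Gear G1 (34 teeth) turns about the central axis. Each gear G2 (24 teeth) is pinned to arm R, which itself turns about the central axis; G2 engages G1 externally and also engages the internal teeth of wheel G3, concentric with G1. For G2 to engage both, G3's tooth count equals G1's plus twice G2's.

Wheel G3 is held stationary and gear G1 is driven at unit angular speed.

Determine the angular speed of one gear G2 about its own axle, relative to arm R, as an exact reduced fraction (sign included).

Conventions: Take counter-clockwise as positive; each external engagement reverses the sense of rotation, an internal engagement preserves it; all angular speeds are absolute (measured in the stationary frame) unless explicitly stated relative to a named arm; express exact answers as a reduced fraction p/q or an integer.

recognized (axles ride arm R): planetary set, 34/24/82 teeth
ring teeth: 34 + 2·24 = 82
34(ω_sun−ω_arm) = −82(ω_ring−ω_arm),  ω_ring = 0, ω_sun = 1
34(1−ω_arm) = −82(0−ω_arm)  ⇒  116·ω_arm = 34  ⇒  ω_arm = 17/58
sun–planet mesh: 34·(1−17/58) = −24·(ω_p−ω_arm)  ⇒  ω_p−ω_arm = -697/696
exact speed ratio = -697/696

-697/696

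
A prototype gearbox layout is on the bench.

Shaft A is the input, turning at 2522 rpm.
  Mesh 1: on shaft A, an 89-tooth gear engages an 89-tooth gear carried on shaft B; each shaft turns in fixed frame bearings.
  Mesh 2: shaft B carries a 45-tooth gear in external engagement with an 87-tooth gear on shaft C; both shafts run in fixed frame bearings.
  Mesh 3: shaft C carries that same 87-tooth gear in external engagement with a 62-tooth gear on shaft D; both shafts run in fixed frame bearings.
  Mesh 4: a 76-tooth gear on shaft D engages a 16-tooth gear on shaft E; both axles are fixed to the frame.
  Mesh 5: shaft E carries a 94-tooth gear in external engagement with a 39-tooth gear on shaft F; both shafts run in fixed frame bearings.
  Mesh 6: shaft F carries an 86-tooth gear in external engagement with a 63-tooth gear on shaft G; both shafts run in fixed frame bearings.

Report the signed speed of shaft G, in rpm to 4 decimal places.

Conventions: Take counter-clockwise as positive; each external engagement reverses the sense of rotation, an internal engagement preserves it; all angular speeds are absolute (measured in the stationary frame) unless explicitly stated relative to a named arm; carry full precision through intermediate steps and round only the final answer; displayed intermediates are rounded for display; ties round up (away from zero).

class = fixed-axis compound train [6 meshes; 6 ratios multiply, 6 sense flips]
mesh 1 [89T→89T]: ω = 2522.0000×89/89 = 2522.0000 rpm, sense flips to −
mesh 2 [45T→87T]: ω = 2522.0000×45/87 = 1304.4828 rpm, sense flips to +
mesh 3 [87T→62T]: ω = 1304.4828×87/62 = 1830.4839 rpm, sense flips to −
mesh 4 [76T→16T]: ω = 1830.4839×76/16 = 8694.7984 rpm, sense flips to +
mesh 5 [94T→39T]: ω = 8694.7984×94/39 = 20956.6935 rpm, sense flips to −
mesh 6 [86T→63T]: ω = 20956.6935×86/63 = 28607.5499 rpm, sense flips to +
signed output speed = +28607.5499 rpm

+28607.5499 rpm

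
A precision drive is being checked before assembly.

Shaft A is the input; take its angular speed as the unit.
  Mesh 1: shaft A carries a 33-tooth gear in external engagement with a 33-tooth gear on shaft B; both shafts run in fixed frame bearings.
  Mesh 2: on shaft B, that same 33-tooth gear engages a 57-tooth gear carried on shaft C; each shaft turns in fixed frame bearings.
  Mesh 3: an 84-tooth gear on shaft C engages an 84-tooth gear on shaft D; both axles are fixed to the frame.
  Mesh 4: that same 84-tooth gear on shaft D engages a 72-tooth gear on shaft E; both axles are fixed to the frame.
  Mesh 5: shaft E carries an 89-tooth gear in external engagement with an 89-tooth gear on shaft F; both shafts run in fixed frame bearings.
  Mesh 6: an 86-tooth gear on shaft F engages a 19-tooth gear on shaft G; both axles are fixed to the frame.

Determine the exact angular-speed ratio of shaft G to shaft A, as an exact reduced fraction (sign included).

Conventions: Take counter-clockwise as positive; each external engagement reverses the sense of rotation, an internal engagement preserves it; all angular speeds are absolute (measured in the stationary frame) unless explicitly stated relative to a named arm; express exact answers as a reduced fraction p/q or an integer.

class = fixed-axis compound train [6 meshes; 6 ratios multiply, 6 sense flips]
mesh 1 [33T→33T]: running ratio 1, sense −
mesh 2 [33T→57T]: running ratio 11/19, sense +
mesh 3 [84T→84T]: running ratio 11/19, sense −
mesh 4 [84T→72T]: running ratio 77/114, sense +
mesh 5 [89T→89T]: running ratio 77/114, sense −
mesh 6 [86T→19T]: running ratio 3311/1083, sense +
ω_out/ω_in = 3311/1083

3311/1083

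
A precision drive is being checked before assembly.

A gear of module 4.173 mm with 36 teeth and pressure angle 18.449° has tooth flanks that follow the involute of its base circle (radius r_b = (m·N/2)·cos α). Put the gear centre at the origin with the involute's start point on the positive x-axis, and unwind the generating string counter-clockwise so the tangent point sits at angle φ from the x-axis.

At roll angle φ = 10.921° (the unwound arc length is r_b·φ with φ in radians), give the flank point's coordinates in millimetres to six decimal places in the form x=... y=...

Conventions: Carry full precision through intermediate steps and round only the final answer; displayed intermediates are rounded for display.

single-mesh involute tooth geometry (36T wheel at module 4.173)
pitch radius r_p = m·N/2 = 4.173·36/2 = 75.114000
base radius r_b = r_p·cos α = 75.114000·cos 18.449° = 71.253570
roll angle φ = 10.921° = 0.19060741 rad
x = r_b·(cos φ + φ·sin φ) = 72.536200
y = r_b·(sin φ − φ·cos φ) = 0.163880

x=72.536200 y=0.163880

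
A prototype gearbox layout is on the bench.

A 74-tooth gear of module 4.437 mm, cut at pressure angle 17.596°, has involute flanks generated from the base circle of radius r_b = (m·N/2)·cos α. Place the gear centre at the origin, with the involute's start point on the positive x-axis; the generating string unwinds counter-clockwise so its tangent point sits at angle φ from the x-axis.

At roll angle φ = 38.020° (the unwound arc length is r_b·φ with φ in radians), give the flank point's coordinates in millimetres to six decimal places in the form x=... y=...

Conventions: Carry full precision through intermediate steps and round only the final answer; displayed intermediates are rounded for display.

x=187.240085 y=14.580839

class = single-mesh tooth geometry [base-circle involute, m = 4.437, 74T]
pitch radius r_p = m·N/2 = 4.437·74/2 = 164.169000
base radius r_b = r_p·cos α = 164.169000·cos 17.596° = 156.487824
roll angle φ = 38.020° = 0.66357418 rad
x = r_b·(cos φ + φ·sin φ) = 187.240085
y = r_b·(sin φ − φ·cos φ) = 14.580839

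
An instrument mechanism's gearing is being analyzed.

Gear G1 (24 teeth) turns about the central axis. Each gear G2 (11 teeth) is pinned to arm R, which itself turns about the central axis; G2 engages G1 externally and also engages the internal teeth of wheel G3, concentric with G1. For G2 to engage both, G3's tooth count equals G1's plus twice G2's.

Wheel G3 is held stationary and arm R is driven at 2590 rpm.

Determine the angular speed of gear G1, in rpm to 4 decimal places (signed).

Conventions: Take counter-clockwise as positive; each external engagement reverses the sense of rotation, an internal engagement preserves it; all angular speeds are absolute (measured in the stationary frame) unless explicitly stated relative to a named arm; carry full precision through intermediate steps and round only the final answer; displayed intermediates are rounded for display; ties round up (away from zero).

+7554.1667 rpm

recognized (axles ride arm R): planetary set, 24/11/46 teeth
normalise by the input: solve with ω_arm = 1, then scale by 2590 rpm
ring teeth: 24 + 2·11 = 46
24(ω_sun−ω_arm) = −46(ω_ring−ω_arm),  ω_ring = 0, ω_arm = 1
ω_sun = 1 − (46/24)(0−1) = 35/12
scale: ω_sun = 35/12 × 2590 rpm = +7554.1667 rpm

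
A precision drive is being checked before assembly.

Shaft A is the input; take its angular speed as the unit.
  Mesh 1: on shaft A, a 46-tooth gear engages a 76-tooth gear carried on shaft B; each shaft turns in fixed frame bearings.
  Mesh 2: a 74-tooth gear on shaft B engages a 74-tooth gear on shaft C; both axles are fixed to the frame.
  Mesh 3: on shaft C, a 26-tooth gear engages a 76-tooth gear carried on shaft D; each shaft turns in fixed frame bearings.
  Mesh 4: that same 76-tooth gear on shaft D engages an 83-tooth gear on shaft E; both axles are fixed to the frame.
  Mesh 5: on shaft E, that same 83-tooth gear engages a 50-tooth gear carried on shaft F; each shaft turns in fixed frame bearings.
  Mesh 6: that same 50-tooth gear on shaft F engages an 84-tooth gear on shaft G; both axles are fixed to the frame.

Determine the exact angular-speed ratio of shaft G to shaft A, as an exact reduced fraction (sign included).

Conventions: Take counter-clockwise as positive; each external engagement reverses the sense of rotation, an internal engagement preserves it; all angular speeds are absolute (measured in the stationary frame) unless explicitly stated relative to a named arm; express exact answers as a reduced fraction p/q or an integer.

299/1596

class = fixed-axis compound train [6 meshes; 6 ratios multiply, 6 sense flips]
mesh 1 [46T→76T]: running ratio 23/38, sense −
mesh 2 [74T→74T]: running ratio 23/38, sense +
mesh 3 [26T→76T]: running ratio 299/1444, sense −
mesh 4 [76T→83T]: running ratio 299/1577, sense +
mesh 5 [83T→50T]: running ratio 299/950, sense −
mesh 6 [50T→84T]: running ratio 299/1596, sense +
ω_out/ω_in = 299/1596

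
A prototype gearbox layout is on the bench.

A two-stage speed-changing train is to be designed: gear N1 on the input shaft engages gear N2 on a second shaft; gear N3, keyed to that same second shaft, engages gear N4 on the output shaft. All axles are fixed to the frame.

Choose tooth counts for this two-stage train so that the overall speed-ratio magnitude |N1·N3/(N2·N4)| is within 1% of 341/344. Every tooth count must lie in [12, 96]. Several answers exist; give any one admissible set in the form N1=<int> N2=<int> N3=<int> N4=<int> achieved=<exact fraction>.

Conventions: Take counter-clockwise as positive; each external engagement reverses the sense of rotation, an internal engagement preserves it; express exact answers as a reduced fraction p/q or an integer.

N1=22 N2=16 N3=31 N4=43 achieved=341/344

2-stage fixed-axis compound train for ratio 341/344
target = 341/344 in lowest terms: an exact hit needs N1·N3 = k·341 and N2·N4 = k·344 for one integer k, every count in [12, 96]; additionally prefer no 1:1 stage (N1 ≠ N2, N3 ≠ N4)
k = 1: no 1:1-free in-range split of k·341 and k·344 into factor pairs; take k = 2
k = 2: N1·N3 = 682 = 22·31, N2·N4 = 688 = 16·43
achieved = 22·31/(16·43) = 341/344; |achieved − target| = 0 ≤ 341/34400 ✓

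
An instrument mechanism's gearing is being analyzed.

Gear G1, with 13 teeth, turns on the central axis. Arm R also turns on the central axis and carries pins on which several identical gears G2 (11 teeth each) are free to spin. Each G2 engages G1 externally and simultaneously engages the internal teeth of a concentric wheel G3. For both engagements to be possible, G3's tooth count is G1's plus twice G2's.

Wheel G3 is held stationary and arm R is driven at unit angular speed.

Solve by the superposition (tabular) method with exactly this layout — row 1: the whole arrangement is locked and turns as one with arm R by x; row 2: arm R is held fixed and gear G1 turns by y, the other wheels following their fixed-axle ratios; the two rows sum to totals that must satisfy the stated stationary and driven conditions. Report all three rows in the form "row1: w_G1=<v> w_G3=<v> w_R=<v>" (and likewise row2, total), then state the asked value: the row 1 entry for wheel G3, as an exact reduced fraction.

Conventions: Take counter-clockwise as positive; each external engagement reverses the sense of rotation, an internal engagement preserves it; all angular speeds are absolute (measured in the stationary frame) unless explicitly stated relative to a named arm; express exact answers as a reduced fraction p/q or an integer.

row1: w_G1=1 w_G3=1 w_R=1
row2: w_G1=35/13 w_G3=-1 w_R=0
total: w_G1=48/13 w_G3=0 w_R=1
asked value: 1

topology: planetary set — G1 13T / G2 11T / G3 35T, arm = carrier (Willis)
row 1 (train locked, turned with arm): all members turn x
row 2: sun turns y, ring = −(13/35)·y, arm 0
boundary: total ω_ring = x − (13/35)·y = 0 and total ω_arm = x = 1  ⇒  y = 35/13, x = 1
row 2 ring = −(13/35)·35/13 = -1
totals (row 1 + row 2): sun 1 + 35/13 = 48/13, ring 1 + (-1) = 0, arm 1 + 0 = 1
asked cell (row1, ring) = 1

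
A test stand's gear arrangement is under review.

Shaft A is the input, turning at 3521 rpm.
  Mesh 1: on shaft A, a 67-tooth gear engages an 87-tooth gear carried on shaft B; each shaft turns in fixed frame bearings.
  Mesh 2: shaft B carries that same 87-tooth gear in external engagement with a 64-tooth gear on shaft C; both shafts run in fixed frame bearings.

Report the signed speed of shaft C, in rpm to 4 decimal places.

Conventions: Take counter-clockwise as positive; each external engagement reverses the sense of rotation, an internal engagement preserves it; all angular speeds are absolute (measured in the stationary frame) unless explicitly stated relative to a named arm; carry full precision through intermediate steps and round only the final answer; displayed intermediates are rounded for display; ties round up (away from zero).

+3686.0469 rpm

recognized (3 fixed axles, 2 meshes): fixed-axis compound train
mesh 1 [67T→87T]: ω = 3521.0000×67/87 = 2711.5747 rpm, sense flips to −
mesh 2 [87T→64T]: ω = 2711.5747×87/64 = 3686.0469 rpm, sense flips to +
signed output speed = +3686.0469 rpm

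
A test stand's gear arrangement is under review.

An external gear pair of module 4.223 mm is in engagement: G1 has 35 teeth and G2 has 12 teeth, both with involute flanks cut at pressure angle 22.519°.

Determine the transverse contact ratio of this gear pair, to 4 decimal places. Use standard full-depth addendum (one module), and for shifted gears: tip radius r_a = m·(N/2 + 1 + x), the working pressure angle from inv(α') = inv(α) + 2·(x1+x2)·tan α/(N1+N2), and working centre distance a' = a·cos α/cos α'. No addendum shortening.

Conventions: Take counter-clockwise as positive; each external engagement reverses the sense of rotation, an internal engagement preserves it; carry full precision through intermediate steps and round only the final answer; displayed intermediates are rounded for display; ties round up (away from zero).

topology: single-mesh involute geometry — m = 4.223, 35T/12T pair
base radii: r_b1 = 68.267625, r_b2 = 23.406043
tip radii: r_a1 = 78.125500, r_a2 = 29.561000
no profile shift: α' = α, a' = a
action lengths: √(r_a1²−r_b1²) = 37.988487, √(r_a2²−r_b2²) = 18.055744
base pitch p_b = π·m·cos α = 12.255375
CR = (37.988487 + 18.055744 − 99.240500·sin 22.51900°)/12.255375 = 1.471692
contact ratio ≈ 1.4717

1.4717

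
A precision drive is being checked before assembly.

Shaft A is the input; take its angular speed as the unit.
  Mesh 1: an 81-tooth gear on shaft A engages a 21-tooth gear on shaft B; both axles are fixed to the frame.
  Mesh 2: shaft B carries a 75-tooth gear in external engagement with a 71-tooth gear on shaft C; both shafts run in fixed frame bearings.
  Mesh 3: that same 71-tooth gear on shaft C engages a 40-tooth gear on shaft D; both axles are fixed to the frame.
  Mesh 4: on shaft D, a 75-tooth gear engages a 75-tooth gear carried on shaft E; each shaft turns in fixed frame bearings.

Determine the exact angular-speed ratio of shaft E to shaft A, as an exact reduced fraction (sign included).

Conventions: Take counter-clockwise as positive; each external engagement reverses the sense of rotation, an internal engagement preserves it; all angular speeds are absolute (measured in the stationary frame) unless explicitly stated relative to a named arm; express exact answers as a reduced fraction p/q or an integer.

405/56

class = fixed-axis compound train [4 meshes; 4 ratios multiply, 4 sense flips]
mesh 1 [81T→21T]: running ratio 27/7, sense −
mesh 2 [75T→71T]: running ratio 2025/497, sense +
mesh 3 [71T→40T]: running ratio 405/56, sense −
mesh 4 [75T→75T]: running ratio 405/56, sense +
ω_out/ω_in = 405/56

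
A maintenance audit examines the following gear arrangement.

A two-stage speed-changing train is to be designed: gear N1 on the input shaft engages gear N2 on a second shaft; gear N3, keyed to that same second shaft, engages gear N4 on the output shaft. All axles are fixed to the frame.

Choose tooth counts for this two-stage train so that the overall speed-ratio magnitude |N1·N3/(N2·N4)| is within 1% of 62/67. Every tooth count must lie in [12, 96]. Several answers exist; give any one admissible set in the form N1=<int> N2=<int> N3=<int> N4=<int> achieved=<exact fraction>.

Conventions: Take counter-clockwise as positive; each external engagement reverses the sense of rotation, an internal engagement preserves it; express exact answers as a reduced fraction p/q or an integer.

N1=12 N2=67 N3=62 N4=12 achieved=62/67

class = fixed-axis compound train [2-stage, 62/67 wanted]
target = 62/67 in lowest terms: an exact hit needs N1·N3 = k·62 and N2·N4 = k·67 for one integer k, every count in [12, 96]; additionally prefer no 1:1 stage (N1 ≠ N2, N3 ≠ N4)
k = 1…11: no 1:1-free in-range split of k·62 and k·67 into factor pairs; take k = 12
k = 12: N1·N3 = 744 = 12·62, N2·N4 = 804 = 67·12
achieved = 12·62/(67·12) = 62/67; |achieved − target| = 0 ≤ 31/3350 ✓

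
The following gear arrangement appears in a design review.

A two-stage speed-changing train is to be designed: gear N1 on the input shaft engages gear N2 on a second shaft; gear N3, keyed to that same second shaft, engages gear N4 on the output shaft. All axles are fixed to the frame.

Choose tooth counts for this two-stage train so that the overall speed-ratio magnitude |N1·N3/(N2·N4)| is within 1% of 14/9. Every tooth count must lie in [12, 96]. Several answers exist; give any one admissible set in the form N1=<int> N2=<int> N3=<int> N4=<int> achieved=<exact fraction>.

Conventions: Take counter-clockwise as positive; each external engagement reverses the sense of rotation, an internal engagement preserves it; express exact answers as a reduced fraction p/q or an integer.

N1=14 N2=12 N3=16 N4=12 achieved=14/9

2-stage fixed-axis compound train for ratio 14/9
target = 14/9 in lowest terms: an exact hit needs N1·N3 = k·14 and N2·N4 = k·9 for one integer k, every count in [12, 96]; additionally prefer no 1:1 stage (N1 ≠ N2, N3 ≠ N4)
k = 1…15: no 1:1-free in-range split of k·14 and k·9 into factor pairs; take k = 16
k = 16: N1·N3 = 224 = 14·16, N2·N4 = 144 = 12·12
achieved = 14·16/(12·12) = 14/9; |achieved − target| = 0 ≤ 7/450 ✓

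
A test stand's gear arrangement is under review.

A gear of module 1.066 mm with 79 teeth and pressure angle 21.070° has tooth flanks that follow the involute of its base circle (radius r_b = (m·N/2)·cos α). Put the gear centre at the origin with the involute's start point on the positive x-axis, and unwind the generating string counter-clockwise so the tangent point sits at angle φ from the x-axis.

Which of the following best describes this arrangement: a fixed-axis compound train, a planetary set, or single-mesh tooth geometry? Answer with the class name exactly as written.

single-mesh tooth geometry

topology: single-mesh involute geometry — m = 1.066, N = 79
classification: single-mesh tooth geometry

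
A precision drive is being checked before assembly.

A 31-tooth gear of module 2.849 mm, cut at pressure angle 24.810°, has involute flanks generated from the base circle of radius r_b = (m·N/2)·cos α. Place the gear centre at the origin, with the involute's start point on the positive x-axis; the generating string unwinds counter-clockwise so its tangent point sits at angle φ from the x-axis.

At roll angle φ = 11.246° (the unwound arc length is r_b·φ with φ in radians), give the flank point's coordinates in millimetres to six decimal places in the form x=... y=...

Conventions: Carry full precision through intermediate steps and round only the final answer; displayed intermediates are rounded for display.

recognized (one wheel, involute flank): single-mesh tooth geometry, m = 2.849, N = 31
pitch radius r_p = m·N/2 = 2.849·31/2 = 44.159500
base radius r_b = r_p·cos α = 44.159500·cos 24.810° = 40.083766
roll angle φ = 11.246° = 0.19627973 rad
x = r_b·(cos φ + φ·sin φ) = 40.848474
y = r_b·(sin φ − φ·cos φ) = 0.100647

x=40.848474 y=0.100647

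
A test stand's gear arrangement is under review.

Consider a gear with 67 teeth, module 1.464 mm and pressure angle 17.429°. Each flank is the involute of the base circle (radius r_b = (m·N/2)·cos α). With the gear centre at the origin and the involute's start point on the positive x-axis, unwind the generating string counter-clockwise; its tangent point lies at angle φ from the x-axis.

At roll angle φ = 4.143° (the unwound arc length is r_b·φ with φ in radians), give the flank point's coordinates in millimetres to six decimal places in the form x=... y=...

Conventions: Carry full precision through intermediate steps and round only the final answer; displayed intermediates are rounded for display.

x=46.914503 y=0.005894

recognized (one wheel, involute flank): single-mesh tooth geometry, m = 1.464, N = 67
pitch radius r_p = m·N/2 = 1.464·67/2 = 49.044000
base radius r_b = r_p·cos α = 49.044000·cos 17.429° = 46.792333
roll angle φ = 4.143° = 0.07230899 rad
x = r_b·(cos φ + φ·sin φ) = 46.914503
y = r_b·(sin φ − φ·cos φ) = 0.005894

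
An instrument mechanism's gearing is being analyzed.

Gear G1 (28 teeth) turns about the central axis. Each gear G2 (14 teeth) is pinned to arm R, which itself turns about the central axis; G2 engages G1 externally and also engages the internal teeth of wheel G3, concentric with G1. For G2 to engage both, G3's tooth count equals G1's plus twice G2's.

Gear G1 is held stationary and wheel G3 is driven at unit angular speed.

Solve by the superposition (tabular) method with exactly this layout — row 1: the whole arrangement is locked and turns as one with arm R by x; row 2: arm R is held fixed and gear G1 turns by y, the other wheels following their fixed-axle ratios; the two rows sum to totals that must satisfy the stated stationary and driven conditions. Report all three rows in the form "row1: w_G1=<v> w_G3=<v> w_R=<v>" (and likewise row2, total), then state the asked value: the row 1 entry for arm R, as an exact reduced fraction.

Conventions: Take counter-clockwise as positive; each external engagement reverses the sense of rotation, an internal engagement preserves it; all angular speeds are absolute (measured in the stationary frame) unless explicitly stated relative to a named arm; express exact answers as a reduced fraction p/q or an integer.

topology: planetary set — G1 28T / G2 14T / G3 56T, arm = carrier (Willis)
row 1: whole set turns with the arm by x
row 2: sun turns y, ring = −(28/56)·y, arm 0
boundary: total ω_sun = x + y = 0 and total ω_ring = x − (28/56)·y = 1  ⇒  y = -2/3, x = 2/3
row 2 ring = −(28/56)·(-2/3) = 1/3
totals (row 1 + row 2): sun 2/3 + (-2/3) = 0, ring 2/3 + 1/3 = 1, arm 2/3 + 0 = 2/3
asked cell (row1, arm) = 2/3

row1: w_G1=2/3 w_G3=2/3 w_R=2/3
row2: w_G1=-2/3 w_G3=1/3 w_R=0
total: w_G1=0 w_G3=1 w_R=2/3
asked value: 2/3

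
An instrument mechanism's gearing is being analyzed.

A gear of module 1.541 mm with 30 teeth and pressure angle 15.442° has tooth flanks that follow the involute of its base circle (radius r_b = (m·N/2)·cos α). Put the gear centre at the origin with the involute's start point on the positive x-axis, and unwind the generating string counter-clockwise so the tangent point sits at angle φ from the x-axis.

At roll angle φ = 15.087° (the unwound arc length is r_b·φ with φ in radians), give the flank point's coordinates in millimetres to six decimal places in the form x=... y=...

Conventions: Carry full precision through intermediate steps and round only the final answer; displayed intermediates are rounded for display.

topology: single-mesh involute geometry — m = 1.541, N = 30
pitch radius r_p = m·N/2 = 1.541·30/2 = 23.115000
base radius r_b = r_p·cos α = 23.115000·cos 15.442° = 22.280560
roll angle φ = 15.087° = 0.26331782 rad
x = r_b·(cos φ + φ·sin φ) = 23.039647
y = r_b·(sin φ − φ·cos φ) = 0.134658

x=23.039647 y=0.134658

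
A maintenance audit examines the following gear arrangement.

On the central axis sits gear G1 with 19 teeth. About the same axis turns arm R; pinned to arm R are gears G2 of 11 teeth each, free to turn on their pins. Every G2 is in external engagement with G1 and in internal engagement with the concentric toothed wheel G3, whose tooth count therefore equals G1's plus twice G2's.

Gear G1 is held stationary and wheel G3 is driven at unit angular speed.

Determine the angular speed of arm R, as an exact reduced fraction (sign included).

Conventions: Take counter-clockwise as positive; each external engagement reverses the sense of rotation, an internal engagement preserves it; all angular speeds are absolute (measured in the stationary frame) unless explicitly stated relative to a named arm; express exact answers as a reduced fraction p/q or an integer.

41/60

recognized (axles ride arm R): planetary set, 19/11/41 teeth
ring teeth: 19 + 2·11 = 41
19(ω_sun−ω_arm) = −41(ω_ring−ω_arm),  ω_sun = 0, ω_ring = 1
19(0−ω_arm) = −41(1−ω_arm)  ⇒  60·ω_arm = 41  ⇒  ω_arm = 41/60
exact speed ratio = 41/60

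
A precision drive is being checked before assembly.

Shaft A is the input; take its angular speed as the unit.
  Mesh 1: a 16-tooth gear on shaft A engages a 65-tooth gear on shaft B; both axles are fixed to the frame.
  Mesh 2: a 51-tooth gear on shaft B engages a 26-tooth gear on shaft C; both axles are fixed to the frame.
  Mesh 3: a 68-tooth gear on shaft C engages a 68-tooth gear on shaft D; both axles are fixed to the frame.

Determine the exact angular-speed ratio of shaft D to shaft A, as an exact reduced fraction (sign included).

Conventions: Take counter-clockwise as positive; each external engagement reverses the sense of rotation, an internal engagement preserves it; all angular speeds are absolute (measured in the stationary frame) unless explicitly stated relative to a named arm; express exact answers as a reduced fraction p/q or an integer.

-408/845

class = fixed-axis compound train [3 meshes; 3 ratios multiply, 3 sense flips]
mesh 1 [16T→65T]: running ratio 16/65, sense −
mesh 2 [51T→26T]: running ratio 408/845, sense +
mesh 3 [68T→68T]: running ratio 408/845, sense −
ω_out/ω_in = -408/845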